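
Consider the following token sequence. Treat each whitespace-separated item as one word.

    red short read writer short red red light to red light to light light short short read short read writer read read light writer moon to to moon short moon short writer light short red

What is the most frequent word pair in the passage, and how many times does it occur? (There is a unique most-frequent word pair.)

Bigram frequencies (highest first):
  short read: 3
  read writer: 2
  short red: 2
  red light: 2
  light to: 2
  light short: 2
  … (20 more, each ≤ 2)

"short read", 3 times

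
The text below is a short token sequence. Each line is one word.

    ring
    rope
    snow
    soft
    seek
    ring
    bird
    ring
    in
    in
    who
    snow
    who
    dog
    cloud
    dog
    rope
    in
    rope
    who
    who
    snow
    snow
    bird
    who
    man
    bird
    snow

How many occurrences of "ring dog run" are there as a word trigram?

Scanning the 26 overlapping trigram windows for "ring dog run":
  (none found)

0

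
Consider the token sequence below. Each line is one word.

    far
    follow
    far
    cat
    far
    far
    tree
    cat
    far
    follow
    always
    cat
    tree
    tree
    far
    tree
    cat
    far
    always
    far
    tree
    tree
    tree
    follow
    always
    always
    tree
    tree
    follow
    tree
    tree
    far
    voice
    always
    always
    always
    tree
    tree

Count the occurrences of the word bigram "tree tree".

6

Scanning the 37 overlapping bigram windows for "tree tree":
  position 13–14: tree tree
  position 21–22: tree tree
  position 22–23: tree tree
  position 27–28: tree tree
  position 30–31: tree tree
  position 37–38: tree tree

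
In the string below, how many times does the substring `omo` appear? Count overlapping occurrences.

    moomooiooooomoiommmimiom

Sliding a length-3 window over the 24 characters (22 positions):
  position 3–5: omo
  position 12–14: omo

2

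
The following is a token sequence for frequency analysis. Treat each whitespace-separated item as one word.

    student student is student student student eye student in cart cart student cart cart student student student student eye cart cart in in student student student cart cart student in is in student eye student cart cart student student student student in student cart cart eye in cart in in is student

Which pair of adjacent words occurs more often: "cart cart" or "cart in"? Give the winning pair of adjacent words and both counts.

"cart cart": 6 occurrences
"cart in": 2 occurrences

"cart cart" (6 vs 2)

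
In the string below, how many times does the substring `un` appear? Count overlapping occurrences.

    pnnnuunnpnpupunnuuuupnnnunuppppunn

4

Sliding a length-2 window over the 34 characters (33 positions):
  position 6–7: un
  position 14–15: un
  position 25–26: un
  position 32–33: un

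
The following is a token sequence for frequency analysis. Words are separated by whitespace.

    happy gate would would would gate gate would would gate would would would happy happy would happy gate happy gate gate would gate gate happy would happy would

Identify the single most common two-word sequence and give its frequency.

Bigram frequencies (highest first):
  would would: 5
  gate would: 4
  happy gate: 3
  would gate: 3
  gate gate: 3
  would happy: 3
  … (3 more, each ≤ 3)

"would would", 5 times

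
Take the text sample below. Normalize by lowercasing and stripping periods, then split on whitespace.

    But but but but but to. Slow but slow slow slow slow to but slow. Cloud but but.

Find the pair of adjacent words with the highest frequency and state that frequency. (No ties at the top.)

"but but", 5 times

Bigram frequencies (highest first):
  but but: 5
  slow slow: 3
  but slow: 2
  but to: 1
  to slow: 1
  slow but: 1
  … (4 more, each ≤ 1)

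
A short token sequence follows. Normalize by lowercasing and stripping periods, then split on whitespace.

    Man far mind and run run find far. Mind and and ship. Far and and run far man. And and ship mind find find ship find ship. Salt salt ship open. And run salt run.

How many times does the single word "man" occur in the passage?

2

Scanning the 35 tokens for "man":
  position 1: man
  position 18: man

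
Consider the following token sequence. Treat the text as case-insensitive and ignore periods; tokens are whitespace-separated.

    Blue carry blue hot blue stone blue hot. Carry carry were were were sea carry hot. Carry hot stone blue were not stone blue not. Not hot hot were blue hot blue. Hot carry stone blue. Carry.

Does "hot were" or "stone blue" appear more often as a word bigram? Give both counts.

"stone blue" (4 vs 1)

"hot were": 1 occurrence
"stone blue": 4 occurrences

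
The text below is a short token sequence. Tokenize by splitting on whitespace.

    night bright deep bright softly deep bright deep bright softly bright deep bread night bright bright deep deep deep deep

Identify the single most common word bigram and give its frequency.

Bigram frequencies (highest first):
  bright deep: 4
  deep bright: 3
  deep deep: 3
  night bright: 2
  bright softly: 2
  softly deep: 1
  … (4 more, each ≤ 1)

"bright deep", 4 times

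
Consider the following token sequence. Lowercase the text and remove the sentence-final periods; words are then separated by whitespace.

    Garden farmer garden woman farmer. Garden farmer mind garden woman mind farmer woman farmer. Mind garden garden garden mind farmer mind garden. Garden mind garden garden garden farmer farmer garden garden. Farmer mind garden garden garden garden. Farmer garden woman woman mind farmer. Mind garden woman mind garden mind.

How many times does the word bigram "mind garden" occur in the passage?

Scanning the 48 overlapping bigram windows for "mind garden":
  position 8–9: mind garden
  position 15–16: mind garden
  position 21–22: mind garden
  position 24–25: mind garden
  position 33–34: mind garden
  position 44–45: mind garden
  position 47–48: mind garden

7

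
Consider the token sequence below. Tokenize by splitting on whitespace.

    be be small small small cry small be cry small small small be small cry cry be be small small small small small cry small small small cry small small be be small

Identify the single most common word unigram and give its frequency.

"small", 19 times

Unigram frequencies (highest first):
  small: 19
  be: 8
  cry: 6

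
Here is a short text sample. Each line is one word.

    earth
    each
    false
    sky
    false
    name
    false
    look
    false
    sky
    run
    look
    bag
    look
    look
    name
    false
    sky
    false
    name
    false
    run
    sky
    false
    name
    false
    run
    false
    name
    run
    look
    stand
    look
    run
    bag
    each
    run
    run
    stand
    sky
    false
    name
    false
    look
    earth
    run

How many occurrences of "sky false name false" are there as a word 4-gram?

4

Scanning the 43 overlapping 4-gram windows for "sky false name false":
  position 4–7: sky false name false
  position 18–21: sky false name false
  position 23–26: sky false name false
  position 40–43: sky false name false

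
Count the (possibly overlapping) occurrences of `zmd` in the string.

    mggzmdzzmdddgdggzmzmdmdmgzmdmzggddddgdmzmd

5

Sliding a length-3 window over the 42 characters (40 positions):
  position 4–6: zmd
  position 8–10: zmd
  position 19–21: zmd
  position 26–28: zmd
  position 40–42: zmd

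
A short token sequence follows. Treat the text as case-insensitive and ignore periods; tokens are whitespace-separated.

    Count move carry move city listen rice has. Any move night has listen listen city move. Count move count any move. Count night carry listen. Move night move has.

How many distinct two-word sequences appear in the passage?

29 tokens → 28 bigram windows in total.
Repeated bigrams (each contributes count−1 duplicates):
  move count: 3
  any move: 2
  count move: 2
  move night: 2
5 duplicate windows → 28 − 5 = 23 distinct.

23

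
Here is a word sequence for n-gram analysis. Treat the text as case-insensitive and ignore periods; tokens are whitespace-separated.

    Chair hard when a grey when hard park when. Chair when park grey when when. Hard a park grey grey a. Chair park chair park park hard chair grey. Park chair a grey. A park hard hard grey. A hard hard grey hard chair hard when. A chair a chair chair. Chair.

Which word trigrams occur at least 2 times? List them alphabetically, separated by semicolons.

chair hard when; hard hard grey; hard when a

Trigram counts meeting the condition (at least 2 times):
  chair hard when: 2
  hard hard grey: 2
  hard when a: 2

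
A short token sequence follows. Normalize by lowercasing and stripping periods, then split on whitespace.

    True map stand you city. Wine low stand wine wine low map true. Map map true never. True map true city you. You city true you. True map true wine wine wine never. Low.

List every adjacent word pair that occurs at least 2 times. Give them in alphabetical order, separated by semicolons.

map true; true map; wine low; wine wine; you city

Bigram counts meeting the condition (at least 2 times):
  map true: 4
  true map: 4
  wine low: 2
  wine wine: 3
  you city: 2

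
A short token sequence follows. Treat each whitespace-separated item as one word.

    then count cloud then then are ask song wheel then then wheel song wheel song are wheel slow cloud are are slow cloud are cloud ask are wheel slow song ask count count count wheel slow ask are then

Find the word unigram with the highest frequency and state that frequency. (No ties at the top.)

"are", 7 times

Unigram frequencies (highest first):
  are: 7
  then: 6
  wheel: 6
  count: 4
  cloud: 4
  ask: 4
  … (2 more, each ≤ 4)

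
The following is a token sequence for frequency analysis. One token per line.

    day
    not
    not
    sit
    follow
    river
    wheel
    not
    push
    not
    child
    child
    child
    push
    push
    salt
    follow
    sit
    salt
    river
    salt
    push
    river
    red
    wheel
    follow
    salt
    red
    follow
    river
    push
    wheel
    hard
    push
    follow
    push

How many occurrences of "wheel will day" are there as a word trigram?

Scanning the 34 overlapping trigram windows for "wheel will day":
  (none found)

0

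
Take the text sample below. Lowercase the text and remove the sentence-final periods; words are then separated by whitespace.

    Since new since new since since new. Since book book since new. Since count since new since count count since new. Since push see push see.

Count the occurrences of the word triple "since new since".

Scanning the 24 overlapping trigram windows for "since new since":
  position 1–3: since new since
  position 3–5: since new since
  position 6–8: since new since
  position 11–13: since new since
  position 15–17: since new since
  position 20–22: since new since

6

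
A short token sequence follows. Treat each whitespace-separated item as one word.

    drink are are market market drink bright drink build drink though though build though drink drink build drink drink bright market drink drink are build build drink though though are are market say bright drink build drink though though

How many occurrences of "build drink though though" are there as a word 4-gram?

3

Scanning the 36 overlapping 4-gram windows for "build drink though though":
  position 9–12: build drink though though
  position 26–29: build drink though though
  position 36–39: build drink though though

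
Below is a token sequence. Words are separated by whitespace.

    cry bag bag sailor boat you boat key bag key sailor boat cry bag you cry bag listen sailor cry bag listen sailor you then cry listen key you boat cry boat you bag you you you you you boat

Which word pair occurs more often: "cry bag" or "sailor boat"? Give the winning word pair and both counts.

"cry bag" (4 vs 2)

"cry bag": 4 occurrences
"sailor boat": 2 occurrences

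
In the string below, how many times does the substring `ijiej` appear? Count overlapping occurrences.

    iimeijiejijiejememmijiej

3

Sliding a length-5 window over the 24 characters (20 positions):
  position 5–9: ijiej
  position 10–14: ijiej
  position 20–24: ijiej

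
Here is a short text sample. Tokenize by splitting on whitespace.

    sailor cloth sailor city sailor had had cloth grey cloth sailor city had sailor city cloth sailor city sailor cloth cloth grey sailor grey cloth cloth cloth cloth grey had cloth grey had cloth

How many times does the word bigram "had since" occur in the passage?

0

Scanning the 33 overlapping bigram windows for "had since":
  (none found)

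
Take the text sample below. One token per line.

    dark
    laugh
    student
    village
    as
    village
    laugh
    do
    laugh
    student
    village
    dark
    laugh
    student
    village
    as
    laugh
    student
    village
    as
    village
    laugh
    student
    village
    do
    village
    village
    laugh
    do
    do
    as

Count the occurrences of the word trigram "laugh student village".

Scanning the 29 overlapping trigram windows for "laugh student village":
  position 2–4: laugh student village
  position 9–11: laugh student village
  position 13–15: laugh student village
  position 17–19: laugh student village
  position 22–24: laugh student village

5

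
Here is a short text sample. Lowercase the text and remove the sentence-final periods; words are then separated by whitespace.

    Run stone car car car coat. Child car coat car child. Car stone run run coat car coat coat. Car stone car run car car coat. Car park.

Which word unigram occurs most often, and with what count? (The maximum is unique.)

Unigram frequencies (highest first):
  car: 12
  coat: 6
  run: 4
  stone: 3
  child: 2
  park: 1

"car", 12 times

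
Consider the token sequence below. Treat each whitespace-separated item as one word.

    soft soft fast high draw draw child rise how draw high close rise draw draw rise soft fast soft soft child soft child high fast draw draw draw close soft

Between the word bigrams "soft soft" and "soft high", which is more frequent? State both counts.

"soft soft": 2 occurrences
"soft high": 0 occurrences

"soft soft" (2 vs 0)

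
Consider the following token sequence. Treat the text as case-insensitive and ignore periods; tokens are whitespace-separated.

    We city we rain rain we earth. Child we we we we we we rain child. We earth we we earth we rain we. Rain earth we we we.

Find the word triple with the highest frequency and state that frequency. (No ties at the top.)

"we we we", 5 times

Trigram frequencies (highest first):
  we we we: 5
  we earth we: 2
  earth we we: 2
  we city we: 1
  city we rain: 1
  we rain rain: 1
  … (15 more, each ≤ 1)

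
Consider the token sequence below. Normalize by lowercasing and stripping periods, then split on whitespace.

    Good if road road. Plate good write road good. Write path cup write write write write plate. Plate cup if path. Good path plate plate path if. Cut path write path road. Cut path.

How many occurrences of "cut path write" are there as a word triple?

1

Scanning the 32 overlapping trigram windows for "cut path write":
  position 28–30: cut path write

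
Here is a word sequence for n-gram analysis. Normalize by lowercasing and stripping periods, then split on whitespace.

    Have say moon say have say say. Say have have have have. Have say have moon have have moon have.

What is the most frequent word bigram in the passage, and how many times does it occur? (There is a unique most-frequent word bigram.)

Bigram frequencies (highest first):
  have have: 5
  have say: 3
  say have: 3
  say say: 2
  have moon: 2
  moon have: 2
  … (2 more, each ≤ 1)

"have have", 5 times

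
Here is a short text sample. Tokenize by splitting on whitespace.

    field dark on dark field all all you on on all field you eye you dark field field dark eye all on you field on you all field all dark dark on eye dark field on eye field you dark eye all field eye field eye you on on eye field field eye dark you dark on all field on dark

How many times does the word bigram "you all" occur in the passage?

1

Scanning the 60 overlapping bigram windows for "you all":
  position 26–27: you all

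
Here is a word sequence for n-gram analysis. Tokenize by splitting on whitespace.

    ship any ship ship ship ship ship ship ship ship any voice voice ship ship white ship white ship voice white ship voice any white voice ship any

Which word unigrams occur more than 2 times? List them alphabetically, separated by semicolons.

Unigram counts meeting the condition (more than 2 times):
  any: 4
  ship: 15
  voice: 5
  white: 4

any; ship; voice; white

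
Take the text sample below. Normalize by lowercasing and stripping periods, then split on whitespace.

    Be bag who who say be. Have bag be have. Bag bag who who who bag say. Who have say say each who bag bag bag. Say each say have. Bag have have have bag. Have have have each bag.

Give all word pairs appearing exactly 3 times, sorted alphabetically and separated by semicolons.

bag bag; who who

Bigram counts meeting the condition (exactly 3 times):
  bag bag: 3
  who who: 3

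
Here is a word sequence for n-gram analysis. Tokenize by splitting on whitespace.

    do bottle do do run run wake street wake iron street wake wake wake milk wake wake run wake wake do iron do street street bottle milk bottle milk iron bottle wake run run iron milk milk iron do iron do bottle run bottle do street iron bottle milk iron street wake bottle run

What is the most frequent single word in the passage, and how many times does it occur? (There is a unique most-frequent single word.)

Unigram frequencies (highest first):
  wake: 11
  do: 8
  bottle: 8
  iron: 8
  run: 7
  street: 6
  … (1 more, each ≤ 6)

"wake", 11 times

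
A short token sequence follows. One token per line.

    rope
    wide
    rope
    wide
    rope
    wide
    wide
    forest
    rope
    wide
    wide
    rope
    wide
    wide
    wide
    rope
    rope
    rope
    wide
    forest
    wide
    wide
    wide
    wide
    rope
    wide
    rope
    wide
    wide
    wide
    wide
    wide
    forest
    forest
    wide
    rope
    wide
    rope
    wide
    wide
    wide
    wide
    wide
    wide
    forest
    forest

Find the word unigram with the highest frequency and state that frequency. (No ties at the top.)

Unigram frequencies (highest first):
  wide: 28
  rope: 12
  forest: 6

"wide", 28 times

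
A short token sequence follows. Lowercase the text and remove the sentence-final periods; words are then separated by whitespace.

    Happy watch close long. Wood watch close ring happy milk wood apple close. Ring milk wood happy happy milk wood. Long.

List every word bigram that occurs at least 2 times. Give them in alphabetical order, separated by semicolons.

Bigram counts meeting the condition (at least 2 times):
  close ring: 2
  happy milk: 2
  milk wood: 3
  watch close: 2

close ring; happy milk; milk wood; watch close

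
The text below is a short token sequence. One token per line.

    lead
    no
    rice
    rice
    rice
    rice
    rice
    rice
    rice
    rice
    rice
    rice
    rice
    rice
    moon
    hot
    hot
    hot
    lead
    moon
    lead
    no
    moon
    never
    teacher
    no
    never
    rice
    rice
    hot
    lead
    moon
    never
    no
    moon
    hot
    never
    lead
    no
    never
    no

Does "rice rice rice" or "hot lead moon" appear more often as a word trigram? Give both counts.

"rice rice rice": 10 occurrences
"hot lead moon": 2 occurrences

"rice rice rice" (10 vs 2)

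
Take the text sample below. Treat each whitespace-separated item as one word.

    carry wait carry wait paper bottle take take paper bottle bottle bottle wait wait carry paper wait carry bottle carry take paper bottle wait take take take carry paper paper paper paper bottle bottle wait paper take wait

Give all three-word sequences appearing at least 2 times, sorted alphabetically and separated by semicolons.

Trigram counts meeting the condition (at least 2 times):
  bottle bottle wait: 2
  paper bottle bottle: 2
  paper paper paper: 2
  take paper bottle: 2

bottle bottle wait; paper bottle bottle; paper paper paper; take paper bottle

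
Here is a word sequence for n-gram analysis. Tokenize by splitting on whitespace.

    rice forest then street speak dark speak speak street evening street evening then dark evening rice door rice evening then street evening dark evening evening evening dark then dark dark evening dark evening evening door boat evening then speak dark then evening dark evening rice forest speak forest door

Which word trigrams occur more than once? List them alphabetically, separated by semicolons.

Trigram counts meeting the condition (more than once):
  dark evening evening: 2
  dark evening rice: 2
  evening dark evening: 3

dark evening evening; dark evening rice; evening dark evening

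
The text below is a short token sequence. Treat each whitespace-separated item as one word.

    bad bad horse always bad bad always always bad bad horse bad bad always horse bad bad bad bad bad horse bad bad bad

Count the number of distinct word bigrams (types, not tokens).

8

24 tokens → 23 bigram windows in total.
Repeated bigrams (each contributes count−1 duplicates):
  bad bad: 10
  bad horse: 3
  horse bad: 3
  always bad: 2
  bad always: 2
15 duplicate windows → 23 − 15 = 8 distinct.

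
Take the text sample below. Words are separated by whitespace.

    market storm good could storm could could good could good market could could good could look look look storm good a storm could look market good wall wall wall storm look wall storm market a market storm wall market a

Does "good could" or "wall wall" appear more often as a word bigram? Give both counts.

"good could" (3 vs 2)

"good could": 3 occurrences
"wall wall": 2 occurrences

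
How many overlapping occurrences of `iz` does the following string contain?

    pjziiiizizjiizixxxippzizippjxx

4

Sliding a length-2 window over the 30 characters (29 positions):
  position 7–8: iz
  position 9–10: iz
  position 13–14: iz
  position 23–24: iz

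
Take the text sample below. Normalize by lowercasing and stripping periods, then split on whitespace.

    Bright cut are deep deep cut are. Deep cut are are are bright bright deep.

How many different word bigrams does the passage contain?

9

15 tokens → 14 bigram windows in total.
Repeated bigrams (each contributes count−1 duplicates):
  cut are: 3
  are are: 2
  are deep: 2
  deep cut: 2
5 duplicate windows → 14 − 5 = 9 distinct.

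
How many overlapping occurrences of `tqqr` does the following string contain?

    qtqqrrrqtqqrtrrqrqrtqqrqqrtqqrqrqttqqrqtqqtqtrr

5

Sliding a length-4 window over the 47 characters (44 positions):
  position 2–5: tqqr
  position 9–12: tqqr
  position 20–23: tqqr
  position 27–30: tqqr
  position 35–38: tqqr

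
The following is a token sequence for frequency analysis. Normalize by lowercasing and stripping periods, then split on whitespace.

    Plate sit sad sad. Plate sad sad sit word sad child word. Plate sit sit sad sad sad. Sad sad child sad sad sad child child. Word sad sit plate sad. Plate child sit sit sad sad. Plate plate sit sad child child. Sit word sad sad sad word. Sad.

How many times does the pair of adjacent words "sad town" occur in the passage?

Scanning the 49 overlapping bigram windows for "sad town":
  (none found)

0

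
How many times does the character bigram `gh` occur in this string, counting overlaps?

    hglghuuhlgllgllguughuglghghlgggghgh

6

Sliding a length-2 window over the 35 characters (34 positions):
  position 4–5: gh
  position 19–20: gh
  position 24–25: gh
  position 26–27: gh
  position 32–33: gh
  position 34–35: gh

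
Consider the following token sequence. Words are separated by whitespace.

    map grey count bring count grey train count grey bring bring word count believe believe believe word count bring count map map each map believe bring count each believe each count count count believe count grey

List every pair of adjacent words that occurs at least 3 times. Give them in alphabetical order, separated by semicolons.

bring count; count grey

Bigram counts meeting the condition (at least 3 times):
  bring count: 3
  count grey: 3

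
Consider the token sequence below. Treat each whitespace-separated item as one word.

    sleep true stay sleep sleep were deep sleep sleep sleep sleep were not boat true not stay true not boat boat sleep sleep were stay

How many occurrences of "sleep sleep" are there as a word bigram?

Scanning the 24 overlapping bigram windows for "sleep sleep":
  position 4–5: sleep sleep
  position 8–9: sleep sleep
  position 9–10: sleep sleep
  position 10–11: sleep sleep
  position 22–23: sleep sleep

5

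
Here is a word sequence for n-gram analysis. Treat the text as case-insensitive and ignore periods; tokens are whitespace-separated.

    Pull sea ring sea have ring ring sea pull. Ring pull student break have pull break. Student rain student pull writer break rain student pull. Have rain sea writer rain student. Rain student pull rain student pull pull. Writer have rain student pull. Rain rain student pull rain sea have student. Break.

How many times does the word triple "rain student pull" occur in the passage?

Scanning the 50 overlapping trigram windows for "rain student pull":
  position 18–20: rain student pull
  position 23–25: rain student pull
  position 32–34: rain student pull
  position 35–37: rain student pull
  position 41–43: rain student pull
  position 45–47: rain student pull

6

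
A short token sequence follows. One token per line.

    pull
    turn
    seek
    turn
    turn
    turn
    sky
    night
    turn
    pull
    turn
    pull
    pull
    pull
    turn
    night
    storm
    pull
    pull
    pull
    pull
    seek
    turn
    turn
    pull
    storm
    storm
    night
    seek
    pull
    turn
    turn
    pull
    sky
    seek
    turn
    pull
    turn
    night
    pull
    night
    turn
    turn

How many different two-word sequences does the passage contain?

43 tokens → 42 bigram windows in total.
Repeated bigrams (each contributes count−1 duplicates):
  pull pull: 5
  pull turn: 5
  turn pull: 5
  turn turn: 5
  seek turn: 3
  night turn: 2
  turn night: 2
20 duplicate windows → 42 − 20 = 22 distinct.

22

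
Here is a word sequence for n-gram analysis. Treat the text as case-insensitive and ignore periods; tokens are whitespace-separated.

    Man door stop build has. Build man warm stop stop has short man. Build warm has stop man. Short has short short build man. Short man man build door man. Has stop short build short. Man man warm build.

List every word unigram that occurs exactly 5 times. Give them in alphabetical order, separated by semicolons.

Unigram counts meeting the condition (exactly 5 times):
  has: 5
  stop: 5

has; stop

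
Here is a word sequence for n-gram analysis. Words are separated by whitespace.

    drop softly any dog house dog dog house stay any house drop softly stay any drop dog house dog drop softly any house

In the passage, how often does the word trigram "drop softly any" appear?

Scanning the 21 overlapping trigram windows for "drop softly any":
  position 1–3: drop softly any
  position 20–22: drop softly any

2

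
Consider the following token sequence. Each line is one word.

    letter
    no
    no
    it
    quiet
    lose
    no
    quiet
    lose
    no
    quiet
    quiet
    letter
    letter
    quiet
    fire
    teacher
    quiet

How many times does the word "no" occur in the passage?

Scanning the 18 tokens for "no":
  position 2: no
  position 3: no
  position 7: no
  position 10: no

4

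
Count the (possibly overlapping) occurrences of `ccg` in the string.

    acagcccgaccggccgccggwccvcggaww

4

Sliding a length-3 window over the 30 characters (28 positions):
  position 6–8: ccg
  position 10–12: ccg
  position 14–16: ccg
  position 17–19: ccg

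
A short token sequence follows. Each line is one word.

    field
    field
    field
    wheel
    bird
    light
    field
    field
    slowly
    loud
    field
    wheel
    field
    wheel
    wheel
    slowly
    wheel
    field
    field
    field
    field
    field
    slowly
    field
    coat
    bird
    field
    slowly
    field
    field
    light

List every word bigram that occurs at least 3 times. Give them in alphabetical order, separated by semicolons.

field field; field slowly; field wheel

Bigram counts meeting the condition (at least 3 times):
  field field: 8
  field slowly: 3
  field wheel: 3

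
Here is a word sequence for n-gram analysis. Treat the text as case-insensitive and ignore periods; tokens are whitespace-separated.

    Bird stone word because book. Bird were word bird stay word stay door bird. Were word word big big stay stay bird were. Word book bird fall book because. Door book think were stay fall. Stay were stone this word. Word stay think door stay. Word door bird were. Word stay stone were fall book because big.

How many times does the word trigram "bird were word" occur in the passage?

4

Scanning the 55 overlapping trigram windows for "bird were word":
  position 6–8: bird were word
  position 14–16: bird were word
  position 22–24: bird were word
  position 48–50: bird were word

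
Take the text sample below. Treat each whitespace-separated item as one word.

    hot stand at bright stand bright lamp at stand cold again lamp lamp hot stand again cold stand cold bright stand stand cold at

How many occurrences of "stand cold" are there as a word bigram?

Scanning the 23 overlapping bigram windows for "stand cold":
  position 9–10: stand cold
  position 18–19: stand cold
  position 22–23: stand cold

3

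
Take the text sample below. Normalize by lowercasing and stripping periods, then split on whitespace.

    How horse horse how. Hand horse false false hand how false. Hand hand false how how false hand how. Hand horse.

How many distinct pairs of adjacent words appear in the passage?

14

21 tokens → 20 bigram windows in total.
Repeated bigrams (each contributes count−1 duplicates):
  false hand: 3
  hand horse: 2
  hand how: 2
  how false: 2
  how hand: 2
6 duplicate windows → 20 − 6 = 14 distinct.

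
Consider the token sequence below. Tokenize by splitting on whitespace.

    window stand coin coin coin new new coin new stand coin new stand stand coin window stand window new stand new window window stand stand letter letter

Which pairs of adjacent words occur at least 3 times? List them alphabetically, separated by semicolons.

coin new; new stand; stand coin; window stand

Bigram counts meeting the condition (at least 3 times):
  coin new: 3
  new stand: 3
  stand coin: 3
  window stand: 3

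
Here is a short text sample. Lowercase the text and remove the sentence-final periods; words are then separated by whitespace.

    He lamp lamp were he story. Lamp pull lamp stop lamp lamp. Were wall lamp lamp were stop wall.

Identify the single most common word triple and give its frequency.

Trigram frequencies (highest first):
  lamp lamp were: 3
  he lamp lamp: 1
  lamp were he: 1
  were he story: 1
  he story lamp: 1
  story lamp pull: 1
  … (9 more, each ≤ 1)

"lamp lamp were", 3 times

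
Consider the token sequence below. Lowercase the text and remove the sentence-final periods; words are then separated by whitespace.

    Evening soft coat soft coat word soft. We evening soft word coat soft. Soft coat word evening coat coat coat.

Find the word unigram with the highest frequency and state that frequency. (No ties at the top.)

Unigram frequencies (highest first):
  coat: 7
  soft: 6
  evening: 3
  word: 3
  we: 1

"coat", 7 times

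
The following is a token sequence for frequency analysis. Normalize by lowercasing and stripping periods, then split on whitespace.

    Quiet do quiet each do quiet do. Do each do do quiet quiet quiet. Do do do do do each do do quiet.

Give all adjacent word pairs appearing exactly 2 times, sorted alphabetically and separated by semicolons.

do each; quiet quiet

Bigram counts meeting the condition (exactly 2 times):
  do each: 2
  quiet quiet: 2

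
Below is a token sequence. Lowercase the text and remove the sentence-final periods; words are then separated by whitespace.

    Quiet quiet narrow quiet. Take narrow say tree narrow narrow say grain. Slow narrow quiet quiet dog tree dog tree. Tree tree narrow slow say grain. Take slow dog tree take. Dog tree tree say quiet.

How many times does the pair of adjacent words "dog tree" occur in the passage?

Scanning the 35 overlapping bigram windows for "dog tree":
  position 17–18: dog tree
  position 19–20: dog tree
  position 29–30: dog tree
  position 32–33: dog tree

4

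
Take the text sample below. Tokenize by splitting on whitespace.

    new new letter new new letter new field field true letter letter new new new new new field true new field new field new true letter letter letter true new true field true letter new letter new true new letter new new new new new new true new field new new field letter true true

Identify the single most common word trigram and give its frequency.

Trigram frequencies (highest first):
  new new new: 7
  new letter new: 4
  letter new new: 3
  new field new: 3
  new new letter: 2
  field true letter: 2
  … (28 more, each ≤ 2)

"new new new", 7 times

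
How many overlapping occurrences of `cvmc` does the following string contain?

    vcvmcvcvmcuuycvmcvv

3

Sliding a length-4 window over the 19 characters (16 positions):
  position 2–5: cvmc
  position 7–10: cvmc
  position 14–17: cvmc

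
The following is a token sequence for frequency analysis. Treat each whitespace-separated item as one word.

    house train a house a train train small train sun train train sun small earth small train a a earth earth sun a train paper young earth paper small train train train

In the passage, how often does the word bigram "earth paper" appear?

1

Scanning the 31 overlapping bigram windows for "earth paper":
  position 27–28: earth paper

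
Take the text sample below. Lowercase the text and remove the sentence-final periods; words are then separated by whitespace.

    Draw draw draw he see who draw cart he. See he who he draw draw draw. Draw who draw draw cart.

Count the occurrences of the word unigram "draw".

Scanning the 21 tokens for "draw":
  position 1: draw
  position 2: draw
  position 3: draw
  position 7: draw
  position 14: draw
  position 15: draw
  position 16: draw
  position 17: draw
  position 19: draw
  position 20: draw

10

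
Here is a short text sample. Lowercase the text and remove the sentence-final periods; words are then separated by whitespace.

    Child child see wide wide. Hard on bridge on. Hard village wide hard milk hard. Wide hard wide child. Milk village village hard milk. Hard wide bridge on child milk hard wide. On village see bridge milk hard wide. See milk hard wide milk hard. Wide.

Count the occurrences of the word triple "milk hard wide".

6

Scanning the 44 overlapping trigram windows for "milk hard wide":
  position 14–16: milk hard wide
  position 24–26: milk hard wide
  position 30–32: milk hard wide
  position 37–39: milk hard wide
  position 41–43: milk hard wide
  position 44–46: milk hard wide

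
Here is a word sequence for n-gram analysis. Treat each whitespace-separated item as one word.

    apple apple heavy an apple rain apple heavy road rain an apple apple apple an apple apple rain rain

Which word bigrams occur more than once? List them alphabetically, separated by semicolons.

an apple; apple apple; apple heavy; apple rain

Bigram counts meeting the condition (more than once):
  an apple: 3
  apple apple: 4
  apple heavy: 2
  apple rain: 2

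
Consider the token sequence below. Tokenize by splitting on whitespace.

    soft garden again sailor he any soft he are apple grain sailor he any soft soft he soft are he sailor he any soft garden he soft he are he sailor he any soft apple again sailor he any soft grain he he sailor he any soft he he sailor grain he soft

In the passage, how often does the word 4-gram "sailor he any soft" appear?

6

Scanning the 50 overlapping 4-gram windows for "sailor he any soft":
  position 4–7: sailor he any soft
  position 12–15: sailor he any soft
  position 21–24: sailor he any soft
  position 31–34: sailor he any soft
  position 37–40: sailor he any soft
  position 44–47: sailor he any soft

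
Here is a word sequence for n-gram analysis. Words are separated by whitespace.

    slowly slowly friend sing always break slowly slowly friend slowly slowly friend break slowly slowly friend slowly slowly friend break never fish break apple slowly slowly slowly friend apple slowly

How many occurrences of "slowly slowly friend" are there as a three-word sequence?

6

Scanning the 28 overlapping trigram windows for "slowly slowly friend":
  position 1–3: slowly slowly friend
  position 7–9: slowly slowly friend
  position 10–12: slowly slowly friend
  position 14–16: slowly slowly friend
  position 17–19: slowly slowly friend
  position 26–28: slowly slowly friend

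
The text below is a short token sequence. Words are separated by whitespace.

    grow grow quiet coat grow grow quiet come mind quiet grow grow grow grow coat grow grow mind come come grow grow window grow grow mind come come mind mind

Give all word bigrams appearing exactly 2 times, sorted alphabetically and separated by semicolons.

Bigram counts meeting the condition (exactly 2 times):
  coat grow: 2
  come come: 2
  come mind: 2
  grow mind: 2
  grow quiet: 2
  mind come: 2

coat grow; come come; come mind; grow mind; grow quiet; mind come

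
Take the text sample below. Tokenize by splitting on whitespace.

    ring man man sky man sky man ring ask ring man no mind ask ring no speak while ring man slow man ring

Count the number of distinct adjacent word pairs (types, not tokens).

16

23 tokens → 22 bigram windows in total.
Repeated bigrams (each contributes count−1 duplicates):
  ring man: 3
  ask ring: 2
  man ring: 2
  man sky: 2
  sky man: 2
6 duplicate windows → 22 − 6 = 16 distinct.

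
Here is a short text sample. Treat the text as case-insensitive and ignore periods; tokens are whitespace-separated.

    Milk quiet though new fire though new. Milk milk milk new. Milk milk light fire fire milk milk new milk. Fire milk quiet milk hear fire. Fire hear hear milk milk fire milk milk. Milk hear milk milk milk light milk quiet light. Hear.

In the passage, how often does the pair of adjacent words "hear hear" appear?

1

Scanning the 43 overlapping bigram windows for "hear hear":
  position 28–29: hear hear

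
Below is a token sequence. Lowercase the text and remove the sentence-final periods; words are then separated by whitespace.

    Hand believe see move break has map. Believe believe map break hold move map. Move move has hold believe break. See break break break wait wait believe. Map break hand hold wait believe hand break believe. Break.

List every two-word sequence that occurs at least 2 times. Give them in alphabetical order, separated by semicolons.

Bigram counts meeting the condition (at least 2 times):
  believe break: 2
  believe map: 2
  break break: 2
  map break: 2
  wait believe: 2

believe break; believe map; break break; map break; wait believe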